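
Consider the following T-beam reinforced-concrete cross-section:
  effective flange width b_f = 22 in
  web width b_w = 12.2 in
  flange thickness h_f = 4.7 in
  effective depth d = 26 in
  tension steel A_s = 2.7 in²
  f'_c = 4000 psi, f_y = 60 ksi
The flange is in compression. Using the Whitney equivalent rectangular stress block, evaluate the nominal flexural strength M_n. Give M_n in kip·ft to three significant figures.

Tension: T = A_s f_y = 2.7 × 60 = 162 kips.
Try a within the flange: a = T/(0.85 f'_c b_f) = 162/(0.85 × 4 × 22) = 2.166 in.
Since a = 2.166 ≤ h_f = 4.7 in, the stress block lies entirely in the flange; analyse as a rectangular beam of width b_f.
M_n = T(d − a/2) = 162 × (26 − 1.083) = 4036.6 kip·in.
M_n = 4036.6/12 = 336.38 kip·ft.

M_n ≈ 336 kip·ft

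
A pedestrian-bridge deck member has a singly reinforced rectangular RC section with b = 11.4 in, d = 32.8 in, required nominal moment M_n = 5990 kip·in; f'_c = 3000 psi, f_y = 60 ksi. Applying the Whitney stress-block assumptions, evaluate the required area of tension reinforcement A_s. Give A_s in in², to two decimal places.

From M_n = 0.85 f'_c a b (d − a/2):
a = d − √(d² − 2M_n/(0.85 f'_c b)) = 32.8 − √(32.8² − 2 × 5990/(0.85 × 3 × 11.4)) = 7.037 in.
A_s = 0.85 f'_c a b / f_y = 0.85 × 3 × 7.037 × 11.4 / 60 = 3.409 in².

A_s ≈ 3.41 in²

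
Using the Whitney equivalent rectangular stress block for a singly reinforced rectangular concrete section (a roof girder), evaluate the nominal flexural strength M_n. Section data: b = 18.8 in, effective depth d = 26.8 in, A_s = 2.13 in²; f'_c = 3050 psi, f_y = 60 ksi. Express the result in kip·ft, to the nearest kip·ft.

M_n ≈ 271 kip·ft

T = A_s f_y = 2.13 × 60 = 127.8 kips.
a = T/(0.85 f'_c b) = 127.8/(0.85 × 3.05 × 18.8) = 2.622 in.
M_n = T(d − a/2) = 127.8 × (26.8 − 1.311) = 3257.5 kip·in = 3257.5/12 = 271.46 kip·ft.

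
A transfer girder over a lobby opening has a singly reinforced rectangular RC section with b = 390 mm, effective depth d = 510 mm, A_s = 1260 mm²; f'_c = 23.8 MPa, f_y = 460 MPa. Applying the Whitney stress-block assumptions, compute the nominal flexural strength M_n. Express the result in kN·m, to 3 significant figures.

T = A_s f_y = 1260 × 460 = 579600 N = 579.6 kN.
From C = T: a = T/(0.85 f'_c b) = 579600/(0.85 × 23.8 × 390) = 73.46 mm.
M_n = T(d − a/2) = 579.6 kN × (510 − 36.73) mm = 274.31 kN·m.

M_n ≈ 274 kN·m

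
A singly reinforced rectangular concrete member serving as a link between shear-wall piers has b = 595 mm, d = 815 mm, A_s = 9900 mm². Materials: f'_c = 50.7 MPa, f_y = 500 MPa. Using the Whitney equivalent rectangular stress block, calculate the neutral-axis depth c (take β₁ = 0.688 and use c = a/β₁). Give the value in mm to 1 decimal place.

T = A_s f_y = 9900 × 500 = 4950000 N = 4950 kN.
Setting C = 0.85 f'_c a b equal to T: a = 4950000/(0.85 × 50.7 × 595) = 193.046 mm.
With β₁ = 0.688, c = a/β₁ = 193.046/0.688 = 280.6 mm.

c ≈ 280.6 mm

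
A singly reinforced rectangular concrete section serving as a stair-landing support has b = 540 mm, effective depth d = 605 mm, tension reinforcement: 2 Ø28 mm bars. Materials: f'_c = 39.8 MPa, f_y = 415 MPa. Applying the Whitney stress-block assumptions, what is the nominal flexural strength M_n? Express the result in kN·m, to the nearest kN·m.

M_n ≈ 302 kN·m

A_s = 2 × 616 = 1232 mm².
T = A_s f_y = 1232 × 415 = 511280 N = 511.28 kN.
From C = T: a = T/(0.85 f'_c b) = 511280/(0.85 × 39.8 × 540) = 27.99 mm.
M_n = T(d − a/2) = 511.28 kN × (605 − 13.995) mm = 302.17 kN·m.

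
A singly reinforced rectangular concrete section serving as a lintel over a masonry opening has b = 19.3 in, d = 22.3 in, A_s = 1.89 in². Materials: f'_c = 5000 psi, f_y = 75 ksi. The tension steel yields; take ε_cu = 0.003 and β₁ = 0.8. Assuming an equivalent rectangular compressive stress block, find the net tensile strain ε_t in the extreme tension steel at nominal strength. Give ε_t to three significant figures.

a = A_s f_y/(0.85 f'_c b) = 1.728 in.
β₁ = 0.8, so c = a/β₁ = 1.728/0.8 = 2.160 in.
From the linear strain diagram with ε_cu = 0.003: ε_t = 0.003 (d − c)/c = 0.003 × (22.3 − 2.160)/2.160 = 0.0280.
Since ε_t ≥ 0.005, the section is tension-controlled.

ε_t ≈ 0.0280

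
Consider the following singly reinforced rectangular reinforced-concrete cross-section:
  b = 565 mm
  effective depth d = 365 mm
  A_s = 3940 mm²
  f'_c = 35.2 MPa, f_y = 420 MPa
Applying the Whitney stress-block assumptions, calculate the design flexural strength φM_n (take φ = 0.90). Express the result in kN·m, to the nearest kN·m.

φM_n ≈ 471 kN·m

T = A_s f_y = 3940 × 420 = 1654800 N = 1654.8 kN.
From C = T: a = T/(0.85 f'_c b) = 1654800/(0.85 × 35.2 × 565) = 97.89 mm.
M_n = T(d − a/2) = 1654.8 kN × (365 − 48.945) mm = 523.01 kN·m.
φM_n = 0.90 × 523.01 = 470.71 kN·m.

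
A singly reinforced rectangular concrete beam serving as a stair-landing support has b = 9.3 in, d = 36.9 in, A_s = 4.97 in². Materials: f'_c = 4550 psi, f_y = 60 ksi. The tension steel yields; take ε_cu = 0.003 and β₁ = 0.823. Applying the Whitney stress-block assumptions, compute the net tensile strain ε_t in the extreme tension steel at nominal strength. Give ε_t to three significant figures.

ε_t ≈ 0.00799

a = A_s f_y/(0.85 f'_c b) = 8.291 in.
β₁ = 0.823, so c = a/β₁ = 8.291/0.823 = 10.074 in.
From the linear strain diagram with ε_cu = 0.003: ε_t = 0.003 (d − c)/c = 0.003 × (36.9 − 10.074)/10.074 = 0.00799.
Since ε_t ≥ 0.005, the section is tension-controlled.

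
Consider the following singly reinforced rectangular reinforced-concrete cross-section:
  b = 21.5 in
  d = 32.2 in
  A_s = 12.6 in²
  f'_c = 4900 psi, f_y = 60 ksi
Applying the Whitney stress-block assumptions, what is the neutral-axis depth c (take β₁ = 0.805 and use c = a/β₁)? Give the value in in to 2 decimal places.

T = A_s f_y = 12.6 × 60 = 756 kips.
a = T/(0.85 f'_c b) = 756/(0.85 × 4.9 × 21.5) = 8.4424 in.
With β₁ = 0.805, c = a/β₁ = 8.4424/0.805 = 10.49 in.

c ≈ 10.49 in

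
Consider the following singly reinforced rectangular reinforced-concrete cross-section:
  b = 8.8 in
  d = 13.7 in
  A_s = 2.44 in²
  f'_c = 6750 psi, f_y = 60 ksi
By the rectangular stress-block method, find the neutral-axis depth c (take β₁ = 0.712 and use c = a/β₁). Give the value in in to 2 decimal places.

T = A_s f_y = 2.44 × 60 = 146.4 kips.
a = T/(0.85 f'_c b) = 146.4/(0.85 × 6.75 × 8.8) = 2.8996 in.
With β₁ = 0.712, c = a/β₁ = 2.8996/0.712 = 4.07 in.

c ≈ 4.07 in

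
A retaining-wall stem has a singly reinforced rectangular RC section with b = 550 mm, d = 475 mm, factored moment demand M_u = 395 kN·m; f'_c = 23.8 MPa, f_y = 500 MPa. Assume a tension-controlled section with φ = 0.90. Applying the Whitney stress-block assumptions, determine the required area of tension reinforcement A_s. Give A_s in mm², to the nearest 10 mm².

A_s ≈ 2050 mm²

M_n = M_u/φ = 395/0.90 = 438.889 kN·m.
With M_n = 0.85 f'_c a b (d − a/2), solve the quadratic for a:
a = d − √(d² − 2M_n/(0.85 f'_c b)) = 475 − √(475² − 2 × 438.889×10⁶/(0.85 × 23.8 × 550)) = 91.94 mm.
A_s = 0.85 f'_c a b / f_y = 0.85 × 23.8 × 91.94 × 550 / 500 = 2045.9 mm².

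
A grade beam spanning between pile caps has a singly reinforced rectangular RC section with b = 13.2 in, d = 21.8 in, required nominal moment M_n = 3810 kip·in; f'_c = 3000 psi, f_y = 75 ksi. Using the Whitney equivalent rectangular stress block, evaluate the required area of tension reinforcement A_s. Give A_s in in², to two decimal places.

A_s ≈ 2.70 in²

From M_n = 0.85 f'_c a b (d − a/2):
a = d − √(d² − 2M_n/(0.85 f'_c b)) = 21.8 − √(21.8² − 2 × 3810/(0.85 × 3 × 13.2)) = 6.025 in.
A_s = 0.85 f'_c a b / f_y = 0.85 × 3 × 6.025 × 13.2 / 75 = 2.704 in².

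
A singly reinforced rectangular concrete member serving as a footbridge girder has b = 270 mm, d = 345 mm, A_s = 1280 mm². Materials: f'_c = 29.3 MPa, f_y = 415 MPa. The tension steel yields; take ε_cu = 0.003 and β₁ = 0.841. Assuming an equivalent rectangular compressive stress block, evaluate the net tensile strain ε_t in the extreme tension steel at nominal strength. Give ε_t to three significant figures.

a = A_s f_y/(0.85 f'_c b) = 79.00 mm.
β₁ = 0.841, so c = a/β₁ = 79.00/0.841 = 93.94 mm.
From the linear strain diagram with ε_cu = 0.003: ε_t = 0.003 (d − c)/c = 0.003 × (345 − 93.94)/93.94 = 0.00802.
Since ε_t ≥ 0.005, the section is tension-controlled.

ε_t ≈ 0.00802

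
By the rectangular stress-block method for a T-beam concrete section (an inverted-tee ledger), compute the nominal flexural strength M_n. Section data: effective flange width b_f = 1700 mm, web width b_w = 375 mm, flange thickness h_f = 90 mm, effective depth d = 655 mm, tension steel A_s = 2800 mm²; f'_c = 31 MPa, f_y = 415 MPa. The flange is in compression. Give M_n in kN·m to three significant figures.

Tension: T = A_s f_y = 2800 × 415 = 1162000 N.
Try a within the flange: a = T/(0.85 f'_c b_f) = 1162000/(0.85 × 31 × 1700) = 25.94 mm.
Since a = 25.94 ≤ h_f = 90 mm, the stress block lies entirely in the flange; analyse as a rectangular beam of width b_f.
M_n = T(d − a/2) = 1162000 × (655 − 12.97) = 746.04 × 10⁶ N·mm.
M_n = 746.04 kN·m.

M_n ≈ 746 kN·m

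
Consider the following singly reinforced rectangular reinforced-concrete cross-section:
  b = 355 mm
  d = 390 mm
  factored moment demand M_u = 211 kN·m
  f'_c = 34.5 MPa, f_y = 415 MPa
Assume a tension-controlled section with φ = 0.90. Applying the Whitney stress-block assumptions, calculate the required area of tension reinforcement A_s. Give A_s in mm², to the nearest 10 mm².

M_n = M_u/φ = 211/0.90 = 234.444 kN·m.
With M_n = 0.85 f'_c a b (d − a/2), solve the quadratic for a:
a = d − √(d² − 2M_n/(0.85 f'_c b)) = 390 − √(390² − 2 × 234.444×10⁶/(0.85 × 34.5 × 355)) = 62.80 mm.
A_s = 0.85 f'_c a b / f_y = 0.85 × 34.5 × 62.80 × 355 / 415 = 1575.4 mm².

A_s ≈ 1580 mm²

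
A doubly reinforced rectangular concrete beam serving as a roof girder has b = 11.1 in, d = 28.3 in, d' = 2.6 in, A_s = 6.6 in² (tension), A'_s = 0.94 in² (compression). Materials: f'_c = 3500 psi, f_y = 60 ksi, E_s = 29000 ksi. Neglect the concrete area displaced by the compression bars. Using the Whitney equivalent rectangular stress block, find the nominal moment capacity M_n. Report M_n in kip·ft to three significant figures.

M_n ≈ 776 kip·ft

Assume both steels yield.
a = (A_s − A'_s) f_y/(0.85 f'_c b) = (6.6 − 0.94) × 60/(0.85 × 3.5 × 11.1) = 10.284 in.
c = a/β₁ = 10.284/0.85 = 12.099 in; ε'_s = 0.003(c − d')/c = 0.0024 ≥ ε_y = 0.0021, so the compression steel yields.
M_n = (A_s − A'_s) f_y (d − a/2) + A'_s f_y (d − d') = 339.6 × (28.3 − 5.142) + 56.4 × (28.3 − 2.6) = 7864.5 + 1449.5 = 9314.0 kip·in = 9314.0/12 = 776.17 kip·ft.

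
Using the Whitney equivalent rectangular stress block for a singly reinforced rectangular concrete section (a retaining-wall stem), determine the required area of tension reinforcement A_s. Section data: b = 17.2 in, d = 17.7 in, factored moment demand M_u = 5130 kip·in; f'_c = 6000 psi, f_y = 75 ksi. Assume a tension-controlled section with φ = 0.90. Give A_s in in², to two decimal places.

M_n = M_u/φ = 5130/0.90 = 5700 kip·in.
From M_n = 0.85 f'_c a b (d − a/2):
a = d − √(d² − 2M_n/(0.85 f'_c b)) = 17.7 − √(17.7² − 2 × 5700/(0.85 × 6 × 17.2)) = 4.160 in.
A_s = 0.85 f'_c a b / f_y = 0.85 × 6 × 4.160 × 17.2 / 75 = 4.866 in².

A_s ≈ 4.87 in²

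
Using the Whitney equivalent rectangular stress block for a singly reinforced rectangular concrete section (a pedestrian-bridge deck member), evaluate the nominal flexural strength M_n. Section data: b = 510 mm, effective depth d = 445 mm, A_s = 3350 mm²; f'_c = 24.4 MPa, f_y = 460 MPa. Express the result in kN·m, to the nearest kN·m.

M_n ≈ 573 kN·m

T = A_s f_y = 3350 × 460 = 1541000 N = 1541 kN.
From C = T: a = T/(0.85 f'_c b) = 1541000/(0.85 × 24.4 × 510) = 145.69 mm.
M_n = T(d − a/2) = 1541 kN × (445 − 72.845) mm = 573.49 kN·m.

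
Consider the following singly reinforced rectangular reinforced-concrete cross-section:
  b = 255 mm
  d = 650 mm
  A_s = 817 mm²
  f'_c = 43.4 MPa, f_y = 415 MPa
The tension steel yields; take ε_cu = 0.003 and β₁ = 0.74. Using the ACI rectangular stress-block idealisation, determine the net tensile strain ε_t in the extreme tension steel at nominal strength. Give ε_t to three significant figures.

ε_t ≈ 0.0370

a = A_s f_y/(0.85 f'_c b) = 36.04 mm.
β₁ = 0.74, so c = a/β₁ = 36.04/0.74 = 48.70 mm.
From the linear strain diagram with ε_cu = 0.003: ε_t = 0.003 (d − c)/c = 0.003 × (650 − 48.70)/48.70 = 0.0370.
Since ε_t ≥ 0.005, the section is tension-controlled.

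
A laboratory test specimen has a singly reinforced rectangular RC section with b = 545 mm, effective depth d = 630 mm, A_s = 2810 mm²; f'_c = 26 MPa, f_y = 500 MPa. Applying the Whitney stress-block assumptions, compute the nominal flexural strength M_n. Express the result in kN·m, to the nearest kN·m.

M_n ≈ 803 kN·m

T = A_s f_y = 2810 × 500 = 1405000 N = 1405 kN.
From C = T: a = T/(0.85 f'_c b) = 1405000/(0.85 × 26 × 545) = 116.65 mm.
M_n = T(d − a/2) = 1405 kN × (630 − 58.325) mm = 803.20 kN·m.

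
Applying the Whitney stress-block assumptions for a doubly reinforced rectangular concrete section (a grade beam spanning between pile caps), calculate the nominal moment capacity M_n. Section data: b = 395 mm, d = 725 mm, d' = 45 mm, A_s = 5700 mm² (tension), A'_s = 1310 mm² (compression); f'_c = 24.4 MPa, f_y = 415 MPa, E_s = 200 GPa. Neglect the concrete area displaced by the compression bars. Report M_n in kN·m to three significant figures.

Assume both tension and compression steel yield.
Net tension couple steel: A_s − A'_s = 4390 mm².
a = (A_s − A'_s) f_y / (0.85 f'_c b) = 1821850/(0.85 × 24.4 × 395) = 222.39 mm.
c = a/β₁ = 222.39/0.85 = 261.64 mm; ε'_s = 0.003(c − d')/c = 0.0025 ≥ f_y/E_s = 0.0021, so compression steel does yield.
M_n = (A_s − A'_s) f_y (d − a/2) + A'_s f_y (d − d') = [1821850 × (725 − 111.195) + 543650 × (725 − 45)] × 10⁻⁶ = 1118.26 + 369.68 = 1487.94 kN·m.

M_n ≈ 1490 kN·m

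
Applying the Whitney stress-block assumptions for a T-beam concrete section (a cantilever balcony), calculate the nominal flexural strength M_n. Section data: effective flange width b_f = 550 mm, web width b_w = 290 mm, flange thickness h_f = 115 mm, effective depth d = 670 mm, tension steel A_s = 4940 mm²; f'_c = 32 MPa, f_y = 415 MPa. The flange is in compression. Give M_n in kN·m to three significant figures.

Tension: T = A_s f_y = 4940 × 415 = 2050100 N.
Try a within the flange: a = T/(0.85 f'_c b_f) = 2050100/(0.85 × 32 × 550) = 137.04 mm.
a = 137.04 > h_f = 115 mm: the block extends into the web. Split into flange-overhang and web parts.
C_f = 0.85 f'_c (b_f − b_w) h_f = 0.85 × 32 × (550 − 290) × 115 = 813280 N.
Remaining web compression depth: a_w = (T − C_f)/(0.85 f'_c b_w) = (2050100 − 813280)/(0.85 × 32 × 290) = 156.80 mm.
M_n = C_f(d − h_f/2) + (T − C_f)(d − a_w/2) = 813280 × (670 − 57.5) + 1236820 × (670 − 78.4) = 498.13 + 731.70 = 1229.83 × 10⁶ N·mm.
M_n = 1229.83 kN·m.

M_n ≈ 1230 kN·m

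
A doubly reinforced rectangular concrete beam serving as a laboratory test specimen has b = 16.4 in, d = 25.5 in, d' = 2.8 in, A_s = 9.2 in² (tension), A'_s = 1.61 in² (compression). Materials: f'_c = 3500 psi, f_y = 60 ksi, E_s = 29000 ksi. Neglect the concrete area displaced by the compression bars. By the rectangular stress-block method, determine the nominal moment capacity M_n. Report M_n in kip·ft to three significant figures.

M_n ≈ 973 kip·ft

Assume both steels yield.
a = (A_s − A'_s) f_y/(0.85 f'_c b) = (9.2 − 1.61) × 60/(0.85 × 3.5 × 16.4) = 9.334 in.
c = a/β₁ = 9.334/0.85 = 10.981 in; ε'_s = 0.003(c − d')/c = 0.0022 ≥ ε_y = 0.0021, so the compression steel yields.
M_n = (A_s − A'_s) f_y (d − a/2) + A'_s f_y (d − d') = 455.4 × (25.5 − 4.667) + 96.6 × (25.5 − 2.8) = 9487.3 + 2192.8 = 11680.1 kip·in = 11680.1/12 = 973.34 kip·ft.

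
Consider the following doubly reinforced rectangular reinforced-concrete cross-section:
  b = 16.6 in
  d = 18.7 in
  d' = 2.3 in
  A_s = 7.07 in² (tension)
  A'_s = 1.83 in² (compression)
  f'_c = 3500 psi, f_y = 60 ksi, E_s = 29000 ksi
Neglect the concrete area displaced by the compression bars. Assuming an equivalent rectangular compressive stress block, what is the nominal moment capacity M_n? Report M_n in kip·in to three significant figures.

M_n ≈ 6680 kip·in

Assume both steels yield.
a = (A_s − A'_s) f_y/(0.85 f'_c b) = (7.07 − 1.83) × 60/(0.85 × 3.5 × 16.6) = 6.366 in.
c = a/β₁ = 6.366/0.85 = 7.489 in; ε'_s = 0.003(c − d')/c = 0.0021 ≥ ε_y = 0.0021, so the compression steel yields.
M_n = (A_s − A'_s) f_y (d − a/2) + A'_s f_y (d − d') = 314.4 × (18.7 − 3.183) + 109.8 × (18.7 − 2.3) = 4878.5 + 1800.7 = 6679.2 kip·in.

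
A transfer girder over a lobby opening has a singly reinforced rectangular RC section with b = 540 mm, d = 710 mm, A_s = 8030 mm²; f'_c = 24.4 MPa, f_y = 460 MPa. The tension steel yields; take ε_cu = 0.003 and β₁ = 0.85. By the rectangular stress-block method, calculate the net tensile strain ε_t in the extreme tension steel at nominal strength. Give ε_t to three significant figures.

ε_t ≈ 0.00249

a = A_s f_y/(0.85 f'_c b) = 329.82 mm.
β₁ = 0.85, so c = a/β₁ = 329.82/0.85 = 388.02 mm.
From the linear strain diagram with ε_cu = 0.003: ε_t = 0.003 (d − c)/c = 0.003 × (710 − 388.02)/388.02 = 0.00249.
ε_t < 0.004 — the section is over-reinforced for flexure under ACI limits.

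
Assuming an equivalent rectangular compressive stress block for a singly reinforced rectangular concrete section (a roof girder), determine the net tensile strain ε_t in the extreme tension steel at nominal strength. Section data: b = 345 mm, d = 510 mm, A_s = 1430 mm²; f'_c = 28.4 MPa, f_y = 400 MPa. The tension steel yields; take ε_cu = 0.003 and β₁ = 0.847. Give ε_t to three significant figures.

a = A_s f_y/(0.85 f'_c b) = 68.68 mm.
β₁ = 0.847, so c = a/β₁ = 68.68/0.847 = 81.09 mm.
From the linear strain diagram with ε_cu = 0.003: ε_t = 0.003 (d − c)/c = 0.003 × (510 − 81.09)/81.09 = 0.0159.
Since ε_t ≥ 0.005, the section is tension-controlled.

ε_t ≈ 0.0159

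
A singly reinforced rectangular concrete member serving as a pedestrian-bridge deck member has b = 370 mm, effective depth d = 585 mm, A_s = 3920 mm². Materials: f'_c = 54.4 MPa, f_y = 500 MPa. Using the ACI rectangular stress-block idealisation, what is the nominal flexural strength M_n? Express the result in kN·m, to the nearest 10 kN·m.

M_n ≈ 1030 kN·m

T = A_s f_y = 3920 × 500 = 1960000 N = 1960 kN.
From C = T: a = T/(0.85 f'_c b) = 1960000/(0.85 × 54.4 × 370) = 114.56 mm.
M_n = T(d − a/2) = 1960 kN × (585 − 57.28) mm = 1034.33 kN·m.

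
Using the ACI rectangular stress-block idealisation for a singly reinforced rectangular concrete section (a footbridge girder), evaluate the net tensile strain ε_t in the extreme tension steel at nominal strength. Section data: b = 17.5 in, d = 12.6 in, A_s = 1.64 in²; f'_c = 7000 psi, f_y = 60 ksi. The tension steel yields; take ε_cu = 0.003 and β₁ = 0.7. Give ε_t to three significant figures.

a = A_s f_y/(0.85 f'_c b) = 0.945 in.
β₁ = 0.7, so c = a/β₁ = 0.945/0.7 = 1.350 in.
From the linear strain diagram with ε_cu = 0.003: ε_t = 0.003 (d − c)/c = 0.003 × (12.6 − 1.350)/1.350 = 0.0250.
Since ε_t ≥ 0.005, the section is tension-controlled.

ε_t ≈ 0.0250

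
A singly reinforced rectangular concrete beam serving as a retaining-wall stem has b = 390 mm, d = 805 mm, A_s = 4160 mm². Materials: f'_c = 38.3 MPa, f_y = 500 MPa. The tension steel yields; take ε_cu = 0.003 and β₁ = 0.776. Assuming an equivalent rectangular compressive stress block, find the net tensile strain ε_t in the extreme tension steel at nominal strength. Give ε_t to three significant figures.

ε_t ≈ 0.00844

a = A_s f_y/(0.85 f'_c b) = 163.83 mm.
β₁ = 0.776, so c = a/β₁ = 163.83/0.776 = 211.12 mm.
From the linear strain diagram with ε_cu = 0.003: ε_t = 0.003 (d − c)/c = 0.003 × (805 − 211.12)/211.12 = 0.00844.
Since ε_t ≥ 0.005, the section is tension-controlled.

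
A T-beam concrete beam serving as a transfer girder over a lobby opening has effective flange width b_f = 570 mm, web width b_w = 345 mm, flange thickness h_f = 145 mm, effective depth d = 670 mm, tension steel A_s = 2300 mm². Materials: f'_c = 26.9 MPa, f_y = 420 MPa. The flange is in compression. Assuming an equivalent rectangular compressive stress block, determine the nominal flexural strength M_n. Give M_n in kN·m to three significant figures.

M_n ≈ 611 kN·m

Tension: T = A_s f_y = 2300 × 420 = 966000 N.
Try a within the flange: a = T/(0.85 f'_c b_f) = 966000/(0.85 × 26.9 × 570) = 74.12 mm.
Since a = 74.12 ≤ h_f = 145 mm, the stress block lies entirely in the flange; analyse as a rectangular beam of width b_f.
M_n = T(d − a/2) = 966000 × (670 − 37.06) = 611.42 × 10⁶ N·mm.
M_n = 611.42 kN·m.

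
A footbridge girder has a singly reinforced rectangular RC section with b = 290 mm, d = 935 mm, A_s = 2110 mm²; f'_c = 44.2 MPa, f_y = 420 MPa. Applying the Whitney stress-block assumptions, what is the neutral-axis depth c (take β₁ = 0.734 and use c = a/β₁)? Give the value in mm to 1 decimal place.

T = A_s f_y = 2110 × 420 = 886200 N = 886.2 kN.
Setting C = 0.85 f'_c a b equal to T: a = 886200/(0.85 × 44.2 × 290) = 81.338 mm.
With β₁ = 0.734, c = a/β₁ = 81.338/0.734 = 110.8 mm.

c ≈ 110.8 mm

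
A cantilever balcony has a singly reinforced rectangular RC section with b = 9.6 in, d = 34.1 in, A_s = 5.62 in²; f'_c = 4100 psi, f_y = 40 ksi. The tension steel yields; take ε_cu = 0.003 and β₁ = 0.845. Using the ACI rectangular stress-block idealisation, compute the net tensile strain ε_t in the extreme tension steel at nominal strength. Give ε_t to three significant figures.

ε_t ≈ 0.00987

a = A_s f_y/(0.85 f'_c b) = 6.719 in.
β₁ = 0.845, so c = a/β₁ = 6.719/0.845 = 7.951 in.
From the linear strain diagram with ε_cu = 0.003: ε_t = 0.003 (d − c)/c = 0.003 × (34.1 − 7.951)/7.951 = 0.00987.
Since ε_t ≥ 0.005, the section is tension-controlled.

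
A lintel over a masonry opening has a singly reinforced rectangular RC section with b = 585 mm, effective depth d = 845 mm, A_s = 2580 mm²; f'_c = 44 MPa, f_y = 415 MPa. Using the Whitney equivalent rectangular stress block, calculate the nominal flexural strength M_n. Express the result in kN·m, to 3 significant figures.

T = A_s f_y = 2580 × 415 = 1070700 N = 1070.7 kN.
From C = T: a = T/(0.85 f'_c b) = 1070700/(0.85 × 44 × 585) = 48.94 mm.
M_n = T(d − a/2) = 1070.7 kN × (845 − 24.47) mm = 878.54 kN·m.

M_n ≈ 879 kN·m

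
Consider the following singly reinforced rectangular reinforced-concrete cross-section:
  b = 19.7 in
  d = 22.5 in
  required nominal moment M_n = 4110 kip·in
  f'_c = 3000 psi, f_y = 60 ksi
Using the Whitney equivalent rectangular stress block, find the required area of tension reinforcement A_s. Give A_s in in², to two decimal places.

A_s ≈ 3.34 in²

From M_n = 0.85 f'_c a b (d − a/2):
a = d − √(d² − 2M_n/(0.85 f'_c b)) = 22.5 − √(22.5² − 2 × 4110/(0.85 × 3 × 19.7)) = 3.990 in.
A_s = 0.85 f'_c a b / f_y = 0.85 × 3 × 3.990 × 19.7 / 60 = 3.341 in².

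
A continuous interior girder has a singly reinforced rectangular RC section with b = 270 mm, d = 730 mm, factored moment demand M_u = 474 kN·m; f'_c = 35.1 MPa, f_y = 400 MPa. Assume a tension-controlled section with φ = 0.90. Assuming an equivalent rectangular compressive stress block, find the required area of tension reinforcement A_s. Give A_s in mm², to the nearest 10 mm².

A_s ≈ 1930 mm²

M_n = M_u/φ = 474/0.90 = 526.667 kN·m.
With M_n = 0.85 f'_c a b (d − a/2), solve the quadratic for a:
a = d − √(d² − 2M_n/(0.85 f'_c b)) = 730 − √(730² − 2 × 526.667×10⁶/(0.85 × 35.1 × 270)) = 95.86 mm.
A_s = 0.85 f'_c a b / f_y = 0.85 × 35.1 × 95.86 × 270 / 400 = 1930.5 mm².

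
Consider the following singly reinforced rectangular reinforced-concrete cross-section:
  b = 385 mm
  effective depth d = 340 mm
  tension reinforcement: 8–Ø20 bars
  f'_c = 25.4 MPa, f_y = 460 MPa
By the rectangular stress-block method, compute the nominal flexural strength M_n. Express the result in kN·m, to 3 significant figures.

M_n ≈ 313 kN·m

A_s = 8 × 314 = 2512 mm².
T = A_s f_y = 2512 × 460 = 1155520 N = 1155.52 kN.
From C = T: a = T/(0.85 f'_c b) = 1155520/(0.85 × 25.4 × 385) = 139.02 mm.
M_n = T(d − a/2) = 1155.52 kN × (340 − 69.51) mm = 312.56 kN·m.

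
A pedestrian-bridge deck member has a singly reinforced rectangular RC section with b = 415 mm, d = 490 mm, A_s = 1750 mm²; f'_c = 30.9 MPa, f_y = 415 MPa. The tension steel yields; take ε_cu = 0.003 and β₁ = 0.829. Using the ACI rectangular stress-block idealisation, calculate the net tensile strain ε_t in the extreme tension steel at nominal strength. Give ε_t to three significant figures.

a = A_s f_y/(0.85 f'_c b) = 66.63 mm.
β₁ = 0.829, so c = a/β₁ = 66.63/0.829 = 80.37 mm.
From the linear strain diagram with ε_cu = 0.003: ε_t = 0.003 (d − c)/c = 0.003 × (490 − 80.37)/80.37 = 0.0153.
Since ε_t ≥ 0.005, the section is tension-controlled.

ε_t ≈ 0.0153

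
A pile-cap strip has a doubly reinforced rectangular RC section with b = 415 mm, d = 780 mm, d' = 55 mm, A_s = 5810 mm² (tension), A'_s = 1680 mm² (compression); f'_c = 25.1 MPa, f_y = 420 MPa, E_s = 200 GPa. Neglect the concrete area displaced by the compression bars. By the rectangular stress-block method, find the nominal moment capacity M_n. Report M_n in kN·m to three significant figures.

M_n ≈ 1690 kN·m

Assume both tension and compression steel yield.
Net tension couple steel: A_s − A'_s = 4130 mm².
a = (A_s − A'_s) f_y / (0.85 f'_c b) = 1734600/(0.85 × 25.1 × 415) = 195.91 mm.
c = a/β₁ = 195.91/0.85 = 230.48 mm; ε'_s = 0.003(c − d')/c = 0.0023 ≥ f_y/E_s = 0.0021, so compression steel does yield.
M_n = (A_s − A'_s) f_y (d − a/2) + A'_s f_y (d − d') = [1734600 × (780 − 97.955) + 705600 × (780 − 55)] × 10⁻⁶ = 1183.08 + 511.56 = 1694.64 kN·m.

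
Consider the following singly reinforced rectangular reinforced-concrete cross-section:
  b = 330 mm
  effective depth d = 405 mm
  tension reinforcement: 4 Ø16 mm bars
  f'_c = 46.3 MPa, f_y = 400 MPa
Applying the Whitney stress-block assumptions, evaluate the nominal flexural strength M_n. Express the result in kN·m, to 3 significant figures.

A_s = 4 × 201 = 804 mm².
T = A_s f_y = 804 × 400 = 321600 N = 321.6 kN.
From C = T: a = T/(0.85 f'_c b) = 321600/(0.85 × 46.3 × 330) = 24.76 mm.
M_n = T(d − a/2) = 321.6 kN × (405 − 12.38) mm = 126.27 kN·m.

M_n ≈ 126 kN·m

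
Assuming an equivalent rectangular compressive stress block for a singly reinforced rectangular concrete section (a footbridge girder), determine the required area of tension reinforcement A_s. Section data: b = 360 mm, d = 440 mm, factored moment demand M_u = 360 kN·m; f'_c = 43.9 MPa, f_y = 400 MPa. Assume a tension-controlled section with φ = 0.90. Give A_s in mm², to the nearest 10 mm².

M_n = M_u/φ = 360/0.90 = 400 kN·m.
With M_n = 0.85 f'_c a b (d − a/2), solve the quadratic for a:
a = d − √(d² − 2M_n/(0.85 f'_c b)) = 440 − √(440² − 2 × 400×10⁶/(0.85 × 43.9 × 360)) = 73.88 mm.
A_s = 0.85 f'_c a b / f_y = 0.85 × 43.9 × 73.88 × 360 / 400 = 2481.1 mm².

A_s ≈ 2480 mm²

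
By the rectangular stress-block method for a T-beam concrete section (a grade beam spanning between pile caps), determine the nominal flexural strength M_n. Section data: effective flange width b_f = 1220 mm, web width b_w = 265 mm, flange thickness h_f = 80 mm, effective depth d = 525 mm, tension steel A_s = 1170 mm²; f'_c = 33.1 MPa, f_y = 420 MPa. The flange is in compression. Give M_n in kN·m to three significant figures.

Tension: T = A_s f_y = 1170 × 420 = 491400 N.
Try a within the flange: a = T/(0.85 f'_c b_f) = 491400/(0.85 × 33.1 × 1220) = 14.32 mm.
Since a = 14.32 ≤ h_f = 80 mm, the stress block lies entirely in the flange; analyse as a rectangular beam of width b_f.
M_n = T(d − a/2) = 491400 × (525 − 7.16) = 254.47 × 10⁶ N·mm.
M_n = 254.47 kN·m.

M_n ≈ 254 kN·m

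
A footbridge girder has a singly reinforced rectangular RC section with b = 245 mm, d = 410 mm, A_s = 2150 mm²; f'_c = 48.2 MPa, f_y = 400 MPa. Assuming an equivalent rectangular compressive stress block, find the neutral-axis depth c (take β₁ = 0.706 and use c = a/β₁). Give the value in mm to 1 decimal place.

T = A_s f_y = 2150 × 400 = 860000 N = 860 kN.
Setting C = 0.85 f'_c a b equal to T: a = 860000/(0.85 × 48.2 × 245) = 85.677 mm.
With β₁ = 0.706, c = a/β₁ = 85.677/0.706 = 121.4 mm.

c ≈ 121.4 mm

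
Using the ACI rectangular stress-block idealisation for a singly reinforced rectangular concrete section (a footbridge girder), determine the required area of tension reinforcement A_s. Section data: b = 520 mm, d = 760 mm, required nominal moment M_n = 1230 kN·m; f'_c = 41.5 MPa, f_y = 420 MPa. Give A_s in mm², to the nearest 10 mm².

With M_n = 0.85 f'_c a b (d − a/2), solve the quadratic for a:
a = d − √(d² − 2M_n/(0.85 f'_c b)) = 760 − √(760² − 2 × 1230×10⁶/(0.85 × 41.5 × 520)) = 94.05 mm.
A_s = 0.85 f'_c a b / f_y = 0.85 × 41.5 × 94.05 × 520 / 420 = 4107.5 mm².

A_s ≈ 4110 mm²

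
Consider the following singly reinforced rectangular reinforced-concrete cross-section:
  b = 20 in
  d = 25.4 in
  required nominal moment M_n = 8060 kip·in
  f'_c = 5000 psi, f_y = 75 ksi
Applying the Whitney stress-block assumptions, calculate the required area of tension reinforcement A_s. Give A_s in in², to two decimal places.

From M_n = 0.85 f'_c a b (d − a/2):
a = d − √(d² − 2M_n/(0.85 f'_c b)) = 25.4 − √(25.4² − 2 × 8060/(0.85 × 5 × 20)) = 4.057 in.
A_s = 0.85 f'_c a b / f_y = 0.85 × 5 × 4.057 × 20 / 75 = 4.598 in².

A_s ≈ 4.60 in²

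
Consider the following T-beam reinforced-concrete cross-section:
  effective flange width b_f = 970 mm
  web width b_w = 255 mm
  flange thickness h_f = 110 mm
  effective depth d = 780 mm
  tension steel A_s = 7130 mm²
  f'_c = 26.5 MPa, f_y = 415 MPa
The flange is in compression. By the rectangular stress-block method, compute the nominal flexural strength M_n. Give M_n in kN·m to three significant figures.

M_n ≈ 2090 kN·m

Tension: T = A_s f_y = 7130 × 415 = 2958950 N.
Try a within the flange: a = T/(0.85 f'_c b_f) = 2958950/(0.85 × 26.5 × 970) = 135.43 mm.
a = 135.43 > h_f = 110 mm: the block extends into the web. Split into flange-overhang and web parts.
C_f = 0.85 f'_c (b_f − b_w) h_f = 0.85 × 26.5 × (970 − 255) × 110 = 1771591 N.
Remaining web compression depth: a_w = (T − C_f)/(0.85 f'_c b_w) = (2958950 − 1771591)/(0.85 × 26.5 × 255) = 206.72 mm.
M_n = C_f(d − h_f/2) + (T − C_f)(d − a_w/2) = 1771591 × (780 − 55) + 1187359 × (780 − 103.36) = 1284.40 + 803.41 = 2087.81 × 10⁶ N·mm.
M_n = 2087.81 kN·m.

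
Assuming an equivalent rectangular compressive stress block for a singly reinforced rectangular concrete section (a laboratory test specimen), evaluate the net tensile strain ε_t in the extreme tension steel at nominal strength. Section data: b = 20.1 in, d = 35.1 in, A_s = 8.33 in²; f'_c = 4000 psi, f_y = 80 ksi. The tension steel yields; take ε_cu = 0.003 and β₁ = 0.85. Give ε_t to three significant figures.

a = A_s f_y/(0.85 f'_c b) = 9.751 in.
β₁ = 0.85, so c = a/β₁ = 9.751/0.85 = 11.472 in.
From the linear strain diagram with ε_cu = 0.003: ε_t = 0.003 (d − c)/c = 0.003 × (35.1 − 11.472)/11.472 = 0.00618.
Since ε_t ≥ 0.005, the section is tension-controlled.

ε_t ≈ 0.00618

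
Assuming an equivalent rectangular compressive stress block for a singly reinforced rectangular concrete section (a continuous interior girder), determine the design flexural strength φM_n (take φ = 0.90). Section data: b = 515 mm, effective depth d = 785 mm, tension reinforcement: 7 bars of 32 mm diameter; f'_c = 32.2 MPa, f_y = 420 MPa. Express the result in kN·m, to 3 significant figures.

φM_n ≈ 1490 kN·m

A_s = 7 × 804 = 5628 mm².
T = A_s f_y = 5628 × 420 = 2363760 N = 2363.76 kN.
From C = T: a = T/(0.85 f'_c b) = 2363760/(0.85 × 32.2 × 515) = 167.70 mm.
M_n = T(d − a/2) = 2363.76 kN × (785 − 83.85) mm = 1657.35 kN·m.
φM_n = 0.90 × 1657.35 = 1491.62 kN·m.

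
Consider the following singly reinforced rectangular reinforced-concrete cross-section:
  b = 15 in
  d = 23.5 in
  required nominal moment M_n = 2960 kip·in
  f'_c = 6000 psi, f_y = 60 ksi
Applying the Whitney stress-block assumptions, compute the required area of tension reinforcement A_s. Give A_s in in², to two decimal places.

From M_n = 0.85 f'_c a b (d − a/2):
a = d − √(d² − 2M_n/(0.85 f'_c b)) = 23.5 − √(23.5² − 2 × 2960/(0.85 × 6 × 15)) = 1.709 in.
A_s = 0.85 f'_c a b / f_y = 0.85 × 6 × 1.709 × 15 / 60 = 2.179 in².

A_s ≈ 2.18 in²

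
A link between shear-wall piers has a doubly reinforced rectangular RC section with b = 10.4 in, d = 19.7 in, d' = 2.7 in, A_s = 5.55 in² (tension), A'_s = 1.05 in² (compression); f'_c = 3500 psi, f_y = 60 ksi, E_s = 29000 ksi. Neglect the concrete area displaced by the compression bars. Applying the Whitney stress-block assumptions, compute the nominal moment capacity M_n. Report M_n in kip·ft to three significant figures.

Assume both steels yield.
a = (A_s − A'_s) f_y/(0.85 f'_c b) = (5.55 − 1.05) × 60/(0.85 × 3.5 × 10.4) = 8.727 in.
c = a/β₁ = 8.727/0.85 = 10.267 in; ε'_s = 0.003(c − d')/c = 0.0022 ≥ ε_y = 0.0021, so the compression steel yields.
M_n = (A_s − A'_s) f_y (d − a/2) + A'_s f_y (d − d') = 270 × (19.7 − 4.3635) + 63 × (19.7 − 2.7) = 4140.9 + 1071.0 = 5211.9 kip·in = 5211.9/12 = 434.33 kip·ft.

M_n ≈ 434 kip·ft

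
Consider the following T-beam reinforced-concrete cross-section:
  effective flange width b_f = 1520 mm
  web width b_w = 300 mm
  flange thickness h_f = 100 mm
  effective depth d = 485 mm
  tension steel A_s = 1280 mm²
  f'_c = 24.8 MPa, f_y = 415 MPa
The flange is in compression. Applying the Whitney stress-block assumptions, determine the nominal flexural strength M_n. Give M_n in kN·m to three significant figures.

Tension: T = A_s f_y = 1280 × 415 = 531200 N.
Try a within the flange: a = T/(0.85 f'_c b_f) = 531200/(0.85 × 24.8 × 1520) = 16.58 mm.
Since a = 16.58 ≤ h_f = 100 mm, the stress block lies entirely in the flange; analyse as a rectangular beam of width b_f.
M_n = T(d − a/2) = 531200 × (485 − 8.29) = 253.23 × 10⁶ N·mm.
M_n = 253.23 kN·m.

M_n ≈ 253 kN·m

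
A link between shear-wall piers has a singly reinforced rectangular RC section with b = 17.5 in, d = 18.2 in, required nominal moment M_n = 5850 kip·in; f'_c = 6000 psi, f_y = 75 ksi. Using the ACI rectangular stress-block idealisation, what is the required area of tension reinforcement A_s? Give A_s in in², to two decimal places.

From M_n = 0.85 f'_c a b (d − a/2):
a = d − √(d² − 2M_n/(0.85 f'_c b)) = 18.2 − √(18.2² − 2 × 5850/(0.85 × 6 × 17.5)) = 4.053 in.
A_s = 0.85 f'_c a b / f_y = 0.85 × 6 × 4.053 × 17.5 / 75 = 4.823 in².

A_s ≈ 4.82 in²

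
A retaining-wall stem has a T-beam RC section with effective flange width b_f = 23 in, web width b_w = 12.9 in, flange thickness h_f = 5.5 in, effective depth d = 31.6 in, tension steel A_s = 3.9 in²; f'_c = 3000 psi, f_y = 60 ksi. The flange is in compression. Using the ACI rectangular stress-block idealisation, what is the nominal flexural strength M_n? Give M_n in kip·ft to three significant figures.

Tension: T = A_s f_y = 3.9 × 60 = 234 kips.
Try a within the flange: a = T/(0.85 f'_c b_f) = 234/(0.85 × 3 × 23) = 3.990 in.
Since a = 3.990 ≤ h_f = 5.5 in, the stress block lies entirely in the flange; analyse as a rectangular beam of width b_f.
M_n = T(d − a/2) = 234 × (31.6 − 1.995) = 6927.6 kip·in.
M_n = 6927.6/12 = 577.30 kip·ft.

M_n ≈ 577 kip·ft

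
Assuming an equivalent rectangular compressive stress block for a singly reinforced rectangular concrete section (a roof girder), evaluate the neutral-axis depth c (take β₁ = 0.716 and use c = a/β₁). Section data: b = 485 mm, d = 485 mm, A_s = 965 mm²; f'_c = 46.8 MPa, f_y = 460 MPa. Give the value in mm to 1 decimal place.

T = A_s f_y = 965 × 460 = 443900 N = 443.9 kN.
Setting C = 0.85 f'_c a b equal to T: a = 443900/(0.85 × 46.8 × 485) = 23.008 mm.
With β₁ = 0.716, c = a/β₁ = 23.008/0.716 = 32.1 mm.

c ≈ 32.1 mm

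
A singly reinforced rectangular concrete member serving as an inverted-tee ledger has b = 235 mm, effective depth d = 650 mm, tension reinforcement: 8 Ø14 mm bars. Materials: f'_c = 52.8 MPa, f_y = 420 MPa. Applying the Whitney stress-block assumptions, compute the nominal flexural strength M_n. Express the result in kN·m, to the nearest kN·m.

A_s = 8 × 154 = 1232 mm².
T = A_s f_y = 1232 × 420 = 517440 N = 517.44 kN.
From C = T: a = T/(0.85 f'_c b) = 517440/(0.85 × 52.8 × 235) = 49.06 mm.
M_n = T(d − a/2) = 517.44 kN × (650 − 24.53) mm = 323.64 kN·m.

M_n ≈ 324 kN·m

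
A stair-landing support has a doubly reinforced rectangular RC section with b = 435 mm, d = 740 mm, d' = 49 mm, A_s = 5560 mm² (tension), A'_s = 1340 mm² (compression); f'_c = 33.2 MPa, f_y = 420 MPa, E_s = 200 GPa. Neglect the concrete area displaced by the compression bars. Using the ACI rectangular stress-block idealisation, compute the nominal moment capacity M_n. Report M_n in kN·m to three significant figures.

M_n ≈ 1570 kN·m

Assume both tension and compression steel yield.
Net tension couple steel: A_s − A'_s = 4220 mm².
a = (A_s − A'_s) f_y / (0.85 f'_c b) = 1772400/(0.85 × 33.2 × 435) = 144.38 mm.
c = a/β₁ = 144.38/0.813 = 177.59 mm; ε'_s = 0.003(c − d')/c = 0.0022 ≥ f_y/E_s = 0.0021, so compression steel does yield.
M_n = (A_s − A'_s) f_y (d − a/2) + A'_s f_y (d − d') = [1772400 × (740 − 72.19) + 562800 × (740 − 49)] × 10⁻⁶ = 1183.63 + 388.89 = 1572.52 kN·m.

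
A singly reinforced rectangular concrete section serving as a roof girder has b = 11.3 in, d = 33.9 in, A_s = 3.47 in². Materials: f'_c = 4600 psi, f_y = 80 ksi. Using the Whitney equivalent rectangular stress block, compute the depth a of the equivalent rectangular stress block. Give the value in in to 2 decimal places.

a ≈ 6.28 in

T = A_s f_y = 3.47 × 80 = 277.6 kips.
a = T/(0.85 f'_c b) = 277.6/(0.85 × 4.6 × 11.3) = 6.28 in.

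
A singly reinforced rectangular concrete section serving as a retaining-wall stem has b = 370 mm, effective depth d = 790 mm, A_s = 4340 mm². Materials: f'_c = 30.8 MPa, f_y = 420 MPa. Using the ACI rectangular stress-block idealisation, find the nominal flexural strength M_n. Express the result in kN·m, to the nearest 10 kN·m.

M_n ≈ 1270 kN·m

T = A_s f_y = 4340 × 420 = 1822800 N = 1822.8 kN.
From C = T: a = T/(0.85 f'_c b) = 1822800/(0.85 × 30.8 × 370) = 188.18 mm.
M_n = T(d − a/2) = 1822.8 kN × (790 − 94.09) mm = 1268.50 kN·m.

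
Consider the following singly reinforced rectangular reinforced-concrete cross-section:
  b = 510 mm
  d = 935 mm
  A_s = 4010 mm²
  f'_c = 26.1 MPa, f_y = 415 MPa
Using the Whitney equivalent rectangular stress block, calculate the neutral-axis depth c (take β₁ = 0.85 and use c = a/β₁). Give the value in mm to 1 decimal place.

T = A_s f_y = 4010 × 415 = 1664150 N = 1664.15 kN.
Setting C = 0.85 f'_c a b equal to T: a = 1664150/(0.85 × 26.1 × 510) = 147.083 mm.
With β₁ = 0.85, c = a/β₁ = 147.083/0.85 = 173.0 mm.

c ≈ 173.0 mm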